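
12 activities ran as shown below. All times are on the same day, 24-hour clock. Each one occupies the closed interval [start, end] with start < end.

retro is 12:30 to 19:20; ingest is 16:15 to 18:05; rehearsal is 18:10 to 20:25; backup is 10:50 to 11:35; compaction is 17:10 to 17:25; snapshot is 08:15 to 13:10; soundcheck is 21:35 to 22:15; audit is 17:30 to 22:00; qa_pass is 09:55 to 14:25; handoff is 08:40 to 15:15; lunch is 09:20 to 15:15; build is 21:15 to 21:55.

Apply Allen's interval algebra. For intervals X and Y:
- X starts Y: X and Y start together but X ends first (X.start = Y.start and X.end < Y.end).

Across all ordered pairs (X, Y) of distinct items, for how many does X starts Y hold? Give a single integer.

0

Checking all 132 ordered pairs for relation 'starts'; matching pairs in alphabetical order:
No pair satisfies it.
Count: 0.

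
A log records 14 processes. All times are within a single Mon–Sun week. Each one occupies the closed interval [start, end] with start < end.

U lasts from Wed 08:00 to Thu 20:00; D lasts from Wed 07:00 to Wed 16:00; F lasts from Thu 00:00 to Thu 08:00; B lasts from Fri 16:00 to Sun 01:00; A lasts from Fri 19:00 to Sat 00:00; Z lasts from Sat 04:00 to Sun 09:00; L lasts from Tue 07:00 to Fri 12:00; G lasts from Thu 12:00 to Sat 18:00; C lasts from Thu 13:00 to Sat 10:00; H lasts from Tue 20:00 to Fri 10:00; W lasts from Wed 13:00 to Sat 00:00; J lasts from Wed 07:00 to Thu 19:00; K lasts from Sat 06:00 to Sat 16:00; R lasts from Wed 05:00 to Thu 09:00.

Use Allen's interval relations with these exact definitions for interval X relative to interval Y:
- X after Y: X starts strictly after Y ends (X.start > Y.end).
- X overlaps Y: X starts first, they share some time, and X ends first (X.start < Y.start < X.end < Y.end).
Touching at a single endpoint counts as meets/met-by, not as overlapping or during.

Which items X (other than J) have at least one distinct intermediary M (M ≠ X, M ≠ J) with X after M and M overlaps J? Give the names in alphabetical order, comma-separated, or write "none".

Target J = [Wed 07:00, Thu 19:00].
Intermediaries M with M overlaps J: R.
Via R — items with X after R: A, B, C, G, K, Z.
Union: A, B, C, G, K, Z.

A, B, C, G, K, Z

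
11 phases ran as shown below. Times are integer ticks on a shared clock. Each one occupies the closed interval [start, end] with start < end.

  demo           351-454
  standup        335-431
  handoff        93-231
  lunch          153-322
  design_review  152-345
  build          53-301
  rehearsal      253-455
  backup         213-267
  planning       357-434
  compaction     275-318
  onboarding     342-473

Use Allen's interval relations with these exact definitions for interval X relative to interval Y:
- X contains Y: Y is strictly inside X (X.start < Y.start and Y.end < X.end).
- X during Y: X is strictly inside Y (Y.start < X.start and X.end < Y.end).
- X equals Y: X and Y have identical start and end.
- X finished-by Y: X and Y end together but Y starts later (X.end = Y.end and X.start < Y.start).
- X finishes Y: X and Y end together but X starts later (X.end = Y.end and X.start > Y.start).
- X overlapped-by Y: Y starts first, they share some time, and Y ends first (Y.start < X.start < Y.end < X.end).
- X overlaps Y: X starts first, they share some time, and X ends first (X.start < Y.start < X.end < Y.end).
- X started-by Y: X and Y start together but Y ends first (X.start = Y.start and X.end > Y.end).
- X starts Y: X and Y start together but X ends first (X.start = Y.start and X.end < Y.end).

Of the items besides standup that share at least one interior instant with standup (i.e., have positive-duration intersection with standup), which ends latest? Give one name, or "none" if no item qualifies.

Target standup = [335, 431].
backup [213, 267] → before → excluded.
build [53, 301] → before → excluded.
compaction [275, 318] → before → excluded.
demo [351, 454] → overlapped-by → candidate.
design_review [152, 345] → overlaps → candidate.
handoff [93, 231] → before → excluded.
lunch [153, 322] → before → excluded.
onboarding [342, 473] → overlapped-by → candidate.
planning [357, 434] → overlapped-by → candidate.
rehearsal [253, 455] → contains → candidate.
Among candidates, latest end is 473 → onboarding.

onboarding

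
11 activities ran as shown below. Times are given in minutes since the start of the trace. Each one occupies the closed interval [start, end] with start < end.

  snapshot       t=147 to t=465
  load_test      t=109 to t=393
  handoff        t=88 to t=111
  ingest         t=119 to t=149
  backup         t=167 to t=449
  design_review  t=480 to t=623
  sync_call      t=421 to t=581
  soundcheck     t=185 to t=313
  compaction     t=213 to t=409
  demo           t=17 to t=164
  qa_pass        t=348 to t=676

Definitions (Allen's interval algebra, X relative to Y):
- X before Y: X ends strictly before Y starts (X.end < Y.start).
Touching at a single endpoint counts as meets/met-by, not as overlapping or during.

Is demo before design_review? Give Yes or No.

demo = [t=17, t=164], design_review = [t=480, t=623].
Actual relation of demo to design_review: before.
Asked whether 'before' holds → Yes.

Yes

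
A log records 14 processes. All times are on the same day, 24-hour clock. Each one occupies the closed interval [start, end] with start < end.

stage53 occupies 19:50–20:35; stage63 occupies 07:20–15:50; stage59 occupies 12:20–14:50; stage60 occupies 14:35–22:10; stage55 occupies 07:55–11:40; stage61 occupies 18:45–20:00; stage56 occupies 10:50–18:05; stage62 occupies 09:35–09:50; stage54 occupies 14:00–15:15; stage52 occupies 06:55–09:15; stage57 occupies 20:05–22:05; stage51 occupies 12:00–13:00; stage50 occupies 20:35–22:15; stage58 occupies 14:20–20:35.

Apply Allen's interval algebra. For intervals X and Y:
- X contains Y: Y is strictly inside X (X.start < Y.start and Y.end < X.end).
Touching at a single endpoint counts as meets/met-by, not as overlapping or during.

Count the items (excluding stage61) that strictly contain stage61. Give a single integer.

Target stage61 = [18:45, 20:00].
stage50 [20:35, 22:15] → after → no.
stage51 [12:00, 13:00] → before → no.
stage52 [06:55, 09:15] → before → no.
stage53 [19:50, 20:35] → overlapped-by → no.
stage54 [14:00, 15:15] → before → no.
stage55 [07:55, 11:40] → before → no.
stage56 [10:50, 18:05] → before → no.
stage57 [20:05, 22:05] → after → no.
stage58 [14:20, 20:35] → contains → counts.
stage59 [12:20, 14:50] → before → no.
stage60 [14:35, 22:10] → contains → counts.
stage62 [09:35, 09:50] → before → no.
stage63 [07:20, 15:50] → before → no.
Total: 2.

2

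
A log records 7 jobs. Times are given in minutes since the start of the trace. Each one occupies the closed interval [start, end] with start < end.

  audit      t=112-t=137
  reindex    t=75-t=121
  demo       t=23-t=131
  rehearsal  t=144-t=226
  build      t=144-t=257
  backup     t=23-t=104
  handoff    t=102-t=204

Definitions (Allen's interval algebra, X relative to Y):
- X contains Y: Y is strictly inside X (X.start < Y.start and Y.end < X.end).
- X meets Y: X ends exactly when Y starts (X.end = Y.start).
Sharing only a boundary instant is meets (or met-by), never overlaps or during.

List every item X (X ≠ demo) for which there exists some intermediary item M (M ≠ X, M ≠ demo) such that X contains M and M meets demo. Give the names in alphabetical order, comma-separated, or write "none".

Target demo = [t=23, t=131].
Intermediaries M with M meets demo: none.
Union: none.

none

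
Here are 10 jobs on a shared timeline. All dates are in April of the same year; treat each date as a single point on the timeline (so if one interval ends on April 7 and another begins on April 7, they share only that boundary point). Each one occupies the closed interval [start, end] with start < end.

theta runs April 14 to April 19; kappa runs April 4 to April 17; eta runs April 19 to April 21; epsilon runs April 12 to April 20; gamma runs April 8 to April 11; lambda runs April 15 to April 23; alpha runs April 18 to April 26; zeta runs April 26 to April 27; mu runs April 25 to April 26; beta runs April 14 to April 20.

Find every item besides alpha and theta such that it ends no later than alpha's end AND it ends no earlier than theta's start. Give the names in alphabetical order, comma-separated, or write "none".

beta, epsilon, eta, kappa, lambda, mu

Conditions: its end is no later than alpha's end (X.end <= April 26) AND its end is no earlier than theta's start (X.end >= April 14).
beta: end April 20 <= April 26? ✓; end April 20 >= April 14? ✓ → yes.
epsilon: end April 20 <= April 26? ✓; end April 20 >= April 14? ✓ → yes.
eta: end April 21 <= April 26? ✓; end April 21 >= April 14? ✓ → yes.
gamma: end April 11 <= April 26? ✓; end April 11 >= April 14? ✗ → no.
kappa: end April 17 <= April 26? ✓; end April 17 >= April 14? ✓ → yes.
lambda: end April 23 <= April 26? ✓; end April 23 >= April 14? ✓ → yes.
mu: end April 26 <= April 26? ✓; end April 26 >= April 14? ✓ → yes.
zeta: end April 27 <= April 26? ✗; end April 27 >= April 14? ✓ → no.
Result: beta, epsilon, eta, kappa, lambda, mu.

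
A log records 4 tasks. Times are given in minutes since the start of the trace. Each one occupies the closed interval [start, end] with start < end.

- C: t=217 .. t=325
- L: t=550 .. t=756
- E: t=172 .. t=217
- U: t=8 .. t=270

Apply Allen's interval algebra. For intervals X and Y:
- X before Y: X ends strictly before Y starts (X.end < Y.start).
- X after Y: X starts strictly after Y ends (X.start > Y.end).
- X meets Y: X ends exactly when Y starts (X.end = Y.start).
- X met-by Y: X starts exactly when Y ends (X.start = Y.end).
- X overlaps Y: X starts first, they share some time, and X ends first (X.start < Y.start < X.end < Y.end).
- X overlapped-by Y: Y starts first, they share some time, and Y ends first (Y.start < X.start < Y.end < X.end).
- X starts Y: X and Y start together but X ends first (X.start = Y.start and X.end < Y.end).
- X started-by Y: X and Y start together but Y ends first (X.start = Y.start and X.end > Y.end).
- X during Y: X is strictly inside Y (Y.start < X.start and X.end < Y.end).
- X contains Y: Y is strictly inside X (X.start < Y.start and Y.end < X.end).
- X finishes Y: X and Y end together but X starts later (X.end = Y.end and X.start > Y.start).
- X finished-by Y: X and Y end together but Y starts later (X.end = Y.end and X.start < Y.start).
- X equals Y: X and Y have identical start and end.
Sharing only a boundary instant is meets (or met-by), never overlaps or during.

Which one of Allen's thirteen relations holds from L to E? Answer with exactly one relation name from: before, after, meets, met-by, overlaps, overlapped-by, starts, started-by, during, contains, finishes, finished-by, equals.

L = [t=550, t=756]; E = [t=172, t=217].
Compare endpoints: L.start > E.start, L.start > E.end, L.end > E.start, L.end > E.end.
That pattern is 'after'.

after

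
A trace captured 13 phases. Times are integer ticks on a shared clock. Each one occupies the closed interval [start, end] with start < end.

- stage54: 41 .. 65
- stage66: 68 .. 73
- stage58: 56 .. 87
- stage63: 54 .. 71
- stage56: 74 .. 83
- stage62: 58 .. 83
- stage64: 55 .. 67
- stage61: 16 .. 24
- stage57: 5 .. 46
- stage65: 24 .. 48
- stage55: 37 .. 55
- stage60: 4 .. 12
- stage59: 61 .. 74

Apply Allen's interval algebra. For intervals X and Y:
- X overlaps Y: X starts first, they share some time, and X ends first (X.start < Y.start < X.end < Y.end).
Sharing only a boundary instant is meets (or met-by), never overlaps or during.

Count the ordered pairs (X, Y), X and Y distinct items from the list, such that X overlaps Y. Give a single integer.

Checking all 156 ordered pairs for relation 'overlaps'; matching pairs in alphabetical order:
(stage54, stage58): stage54 overlaps stage58 ✓
(stage54, stage59): stage54 overlaps stage59 ✓
(stage54, stage62): stage54 overlaps stage62 ✓
(stage54, stage63): stage54 overlaps stage63 ✓
(stage54, stage64): stage54 overlaps stage64 ✓
(stage55, stage54): stage55 overlaps stage54 ✓
(stage55, stage63): stage55 overlaps stage63 ✓
(stage57, stage54): stage57 overlaps stage54 ✓
(stage57, stage55): stage57 overlaps stage55 ✓
(stage57, stage65): stage57 overlaps stage65 ✓
(stage60, stage57): stage60 overlaps stage57 ✓
(stage63, stage58): stage63 overlaps stage58 ✓
(stage63, stage59): stage63 overlaps stage59 ✓
(stage63, stage62): stage63 overlaps stage62 ✓
(stage63, stage66): stage63 overlaps stage66 ✓
(stage64, stage58): stage64 overlaps stage58 ✓
(stage64, stage59): stage64 overlaps stage59 ✓
(stage64, stage62): stage64 overlaps stage62 ✓
(stage65, stage54): stage65 overlaps stage54 ✓
(stage65, stage55): stage65 overlaps stage55 ✓
Count: 20.

20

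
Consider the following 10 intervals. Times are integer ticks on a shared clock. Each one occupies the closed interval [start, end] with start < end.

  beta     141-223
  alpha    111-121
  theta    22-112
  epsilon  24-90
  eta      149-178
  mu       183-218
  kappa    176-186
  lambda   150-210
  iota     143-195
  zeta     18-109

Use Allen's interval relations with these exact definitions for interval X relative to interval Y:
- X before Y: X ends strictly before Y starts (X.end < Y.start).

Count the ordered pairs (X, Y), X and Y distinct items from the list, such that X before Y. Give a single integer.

Checking all 90 ordered pairs for relation 'before'; matching pairs in alphabetical order:
(alpha, beta): alpha before beta ✓
(alpha, eta): alpha before eta ✓
(alpha, iota): alpha before iota ✓
(alpha, kappa): alpha before kappa ✓
(alpha, lambda): alpha before lambda ✓
(alpha, mu): alpha before mu ✓
(epsilon, alpha): epsilon before alpha ✓
(epsilon, beta): epsilon before beta ✓
(epsilon, eta): epsilon before eta ✓
(epsilon, iota): epsilon before iota ✓
(epsilon, kappa): epsilon before kappa ✓
(epsilon, lambda): epsilon before lambda ✓
(epsilon, mu): epsilon before mu ✓
(eta, mu): eta before mu ✓
(theta, beta): theta before beta ✓
(theta, eta): theta before eta ✓
(theta, iota): theta before iota ✓
(theta, kappa): theta before kappa ✓
(theta, lambda): theta before lambda ✓
(theta, mu): theta before mu ✓
(zeta, alpha): zeta before alpha ✓
(zeta, beta): zeta before beta ✓
(zeta, eta): zeta before eta ✓
(zeta, iota): zeta before iota ✓
... plus 3 further pairs not listed.
Count: 27.

27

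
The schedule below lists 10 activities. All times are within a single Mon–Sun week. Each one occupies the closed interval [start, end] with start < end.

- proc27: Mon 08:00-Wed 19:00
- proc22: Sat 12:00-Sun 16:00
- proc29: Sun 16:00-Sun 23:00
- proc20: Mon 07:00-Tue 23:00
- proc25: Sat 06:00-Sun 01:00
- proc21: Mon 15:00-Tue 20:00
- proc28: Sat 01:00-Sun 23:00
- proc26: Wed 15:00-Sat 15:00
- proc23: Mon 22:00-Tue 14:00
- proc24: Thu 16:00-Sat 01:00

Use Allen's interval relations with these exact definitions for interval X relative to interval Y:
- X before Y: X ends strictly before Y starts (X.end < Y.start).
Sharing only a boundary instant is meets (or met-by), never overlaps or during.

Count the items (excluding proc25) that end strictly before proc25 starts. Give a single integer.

5

Target proc25 = [Sat 06:00, Sun 01:00].
proc20 [Mon 07:00, Tue 23:00] → before → counts.
proc21 [Mon 15:00, Tue 20:00] → before → counts.
proc22 [Sat 12:00, Sun 16:00] → overlapped-by → no.
proc23 [Mon 22:00, Tue 14:00] → before → counts.
proc24 [Thu 16:00, Sat 01:00] → before → counts.
proc26 [Wed 15:00, Sat 15:00] → overlaps → no.
proc27 [Mon 08:00, Wed 19:00] → before → counts.
proc28 [Sat 01:00, Sun 23:00] → contains → no.
proc29 [Sun 16:00, Sun 23:00] → after → no.
Total: 5.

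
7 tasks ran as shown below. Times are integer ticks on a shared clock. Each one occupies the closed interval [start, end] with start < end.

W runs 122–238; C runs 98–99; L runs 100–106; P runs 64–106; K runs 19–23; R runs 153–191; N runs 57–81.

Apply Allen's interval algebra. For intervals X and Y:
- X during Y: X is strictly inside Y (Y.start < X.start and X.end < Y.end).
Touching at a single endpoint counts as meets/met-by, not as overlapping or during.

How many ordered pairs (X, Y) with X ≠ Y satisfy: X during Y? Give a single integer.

2

Checking all 42 ordered pairs for relation 'during'; matching pairs in alphabetical order:
(C, P): C during P ✓
(R, W): R during W ✓
Count: 2.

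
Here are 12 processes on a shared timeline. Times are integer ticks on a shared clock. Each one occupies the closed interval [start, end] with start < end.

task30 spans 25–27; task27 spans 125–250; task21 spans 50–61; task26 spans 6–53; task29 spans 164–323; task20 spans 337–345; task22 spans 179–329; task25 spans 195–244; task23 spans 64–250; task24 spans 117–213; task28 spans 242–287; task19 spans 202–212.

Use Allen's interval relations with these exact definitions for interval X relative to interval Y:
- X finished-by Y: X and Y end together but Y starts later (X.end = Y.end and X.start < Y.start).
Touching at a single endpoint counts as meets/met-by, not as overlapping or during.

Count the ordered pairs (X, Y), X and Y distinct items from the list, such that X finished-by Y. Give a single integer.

Checking all 132 ordered pairs for relation 'finished-by'; matching pairs in alphabetical order:
(task23, task27): task23 finished-by task27 ✓
Count: 1.

1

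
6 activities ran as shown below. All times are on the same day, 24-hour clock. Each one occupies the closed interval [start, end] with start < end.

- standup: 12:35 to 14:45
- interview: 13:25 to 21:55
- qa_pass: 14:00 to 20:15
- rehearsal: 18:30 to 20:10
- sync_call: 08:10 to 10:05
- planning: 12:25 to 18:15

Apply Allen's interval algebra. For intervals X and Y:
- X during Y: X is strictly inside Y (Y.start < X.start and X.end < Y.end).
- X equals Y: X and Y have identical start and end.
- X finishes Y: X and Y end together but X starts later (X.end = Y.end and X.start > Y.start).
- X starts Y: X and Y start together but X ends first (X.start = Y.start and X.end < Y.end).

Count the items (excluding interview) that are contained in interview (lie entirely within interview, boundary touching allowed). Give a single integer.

Target interview = [13:25, 21:55].
planning [12:25, 18:15] → overlaps → no.
qa_pass [14:00, 20:15] → during → counts.
rehearsal [18:30, 20:10] → during → counts.
standup [12:35, 14:45] → overlaps → no.
sync_call [08:10, 10:05] → before → no.
Total: 2.

2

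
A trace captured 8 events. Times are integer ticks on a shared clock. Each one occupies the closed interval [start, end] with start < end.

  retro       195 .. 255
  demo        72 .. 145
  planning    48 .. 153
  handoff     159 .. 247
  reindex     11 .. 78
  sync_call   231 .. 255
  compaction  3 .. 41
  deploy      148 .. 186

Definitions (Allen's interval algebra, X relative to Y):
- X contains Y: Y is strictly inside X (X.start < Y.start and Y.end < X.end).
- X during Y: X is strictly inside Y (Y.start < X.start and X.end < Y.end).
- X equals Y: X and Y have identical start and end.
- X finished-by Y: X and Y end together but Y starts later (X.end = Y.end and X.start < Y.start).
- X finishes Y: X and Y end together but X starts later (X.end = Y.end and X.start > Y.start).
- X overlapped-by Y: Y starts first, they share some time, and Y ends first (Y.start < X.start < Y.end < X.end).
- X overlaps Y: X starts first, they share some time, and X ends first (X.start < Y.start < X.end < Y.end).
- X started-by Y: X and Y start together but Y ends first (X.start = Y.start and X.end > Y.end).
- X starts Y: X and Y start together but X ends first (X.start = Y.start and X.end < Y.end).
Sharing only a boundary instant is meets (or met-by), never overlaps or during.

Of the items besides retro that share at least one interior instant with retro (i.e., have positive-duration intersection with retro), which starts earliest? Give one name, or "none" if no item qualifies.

handoff

Target retro = [195, 255].
compaction [3, 41] → before → excluded.
demo [72, 145] → before → excluded.
deploy [148, 186] → before → excluded.
handoff [159, 247] → overlaps → candidate.
planning [48, 153] → before → excluded.
reindex [11, 78] → before → excluded.
sync_call [231, 255] → finishes → candidate.
Among candidates, earliest start is 159 → handoff.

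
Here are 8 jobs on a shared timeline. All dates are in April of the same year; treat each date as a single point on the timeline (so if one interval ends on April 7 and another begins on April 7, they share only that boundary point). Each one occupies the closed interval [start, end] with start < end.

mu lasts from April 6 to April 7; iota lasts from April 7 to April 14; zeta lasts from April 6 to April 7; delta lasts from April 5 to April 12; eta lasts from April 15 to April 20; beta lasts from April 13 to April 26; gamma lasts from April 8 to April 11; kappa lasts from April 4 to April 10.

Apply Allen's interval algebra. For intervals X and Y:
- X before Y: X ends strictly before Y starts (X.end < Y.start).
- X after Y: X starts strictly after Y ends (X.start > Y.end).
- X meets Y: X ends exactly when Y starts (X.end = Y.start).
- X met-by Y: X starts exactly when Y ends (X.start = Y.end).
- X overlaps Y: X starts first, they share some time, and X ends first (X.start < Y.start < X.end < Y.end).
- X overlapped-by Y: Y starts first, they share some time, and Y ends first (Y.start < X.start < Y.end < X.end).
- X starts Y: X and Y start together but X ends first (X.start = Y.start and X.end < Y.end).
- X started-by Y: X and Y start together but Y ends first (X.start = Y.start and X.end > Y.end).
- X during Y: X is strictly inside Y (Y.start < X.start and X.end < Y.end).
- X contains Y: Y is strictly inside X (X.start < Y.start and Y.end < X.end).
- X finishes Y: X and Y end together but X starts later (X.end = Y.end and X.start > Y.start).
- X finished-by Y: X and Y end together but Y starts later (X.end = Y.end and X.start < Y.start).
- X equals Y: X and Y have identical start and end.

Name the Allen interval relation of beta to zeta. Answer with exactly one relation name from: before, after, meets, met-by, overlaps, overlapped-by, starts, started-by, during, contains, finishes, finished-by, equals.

beta = [April 13, April 26]; zeta = [April 6, April 7].
Compare endpoints: beta.start > zeta.start, beta.start > zeta.end, beta.end > zeta.start, beta.end > zeta.end.
That pattern is 'after'.

after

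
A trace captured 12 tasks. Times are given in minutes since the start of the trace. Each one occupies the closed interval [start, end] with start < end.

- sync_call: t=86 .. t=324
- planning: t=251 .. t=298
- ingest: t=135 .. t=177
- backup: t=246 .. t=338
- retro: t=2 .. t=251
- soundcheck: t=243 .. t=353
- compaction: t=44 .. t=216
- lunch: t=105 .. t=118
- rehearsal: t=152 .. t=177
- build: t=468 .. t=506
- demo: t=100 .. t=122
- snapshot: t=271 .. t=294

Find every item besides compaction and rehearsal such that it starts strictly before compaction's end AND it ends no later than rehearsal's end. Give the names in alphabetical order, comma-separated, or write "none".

demo, ingest, lunch

Conditions: its start is strictly before compaction's end (X.start < t=216) AND its end is no later than rehearsal's end (X.end <= t=177).
backup: start t=246 < t=216? ✗; end t=338 <= t=177? ✗ → no.
build: start t=468 < t=216? ✗; end t=506 <= t=177? ✗ → no.
demo: start t=100 < t=216? ✓; end t=122 <= t=177? ✓ → yes.
ingest: start t=135 < t=216? ✓; end t=177 <= t=177? ✓ → yes.
lunch: start t=105 < t=216? ✓; end t=118 <= t=177? ✓ → yes.
planning: start t=251 < t=216? ✗; end t=298 <= t=177? ✗ → no.
retro: start t=2 < t=216? ✓; end t=251 <= t=177? ✗ → no.
snapshot: start t=271 < t=216? ✗; end t=294 <= t=177? ✗ → no.
soundcheck: start t=243 < t=216? ✗; end t=353 <= t=177? ✗ → no.
sync_call: start t=86 < t=216? ✓; end t=324 <= t=177? ✗ → no.
Result: demo, ingest, lunch.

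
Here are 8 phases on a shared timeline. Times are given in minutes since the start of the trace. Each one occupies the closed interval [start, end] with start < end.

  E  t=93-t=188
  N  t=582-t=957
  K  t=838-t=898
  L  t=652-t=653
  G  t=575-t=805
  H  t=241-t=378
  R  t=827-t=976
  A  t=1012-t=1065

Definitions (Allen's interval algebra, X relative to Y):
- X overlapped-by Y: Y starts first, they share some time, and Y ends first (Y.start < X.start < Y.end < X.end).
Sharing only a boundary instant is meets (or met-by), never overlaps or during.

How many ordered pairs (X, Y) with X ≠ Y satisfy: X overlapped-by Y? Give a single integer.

Checking all 56 ordered pairs for relation 'overlapped-by'; matching pairs in alphabetical order:
(N, G): N overlapped-by G ✓
(R, N): R overlapped-by N ✓
Count: 2.

2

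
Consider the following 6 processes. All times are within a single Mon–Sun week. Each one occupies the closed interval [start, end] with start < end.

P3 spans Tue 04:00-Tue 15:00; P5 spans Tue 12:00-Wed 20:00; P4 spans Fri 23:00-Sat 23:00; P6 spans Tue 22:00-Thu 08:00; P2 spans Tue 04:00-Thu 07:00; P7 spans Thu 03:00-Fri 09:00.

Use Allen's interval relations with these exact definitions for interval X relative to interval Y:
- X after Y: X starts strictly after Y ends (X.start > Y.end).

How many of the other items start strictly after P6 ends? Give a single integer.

1

Target P6 = [Tue 22:00, Thu 08:00].
P2 [Tue 04:00, Thu 07:00] → overlaps → no.
P3 [Tue 04:00, Tue 15:00] → before → no.
P4 [Fri 23:00, Sat 23:00] → after → counts.
P5 [Tue 12:00, Wed 20:00] → overlaps → no.
P7 [Thu 03:00, Fri 09:00] → overlapped-by → no.
Total: 1.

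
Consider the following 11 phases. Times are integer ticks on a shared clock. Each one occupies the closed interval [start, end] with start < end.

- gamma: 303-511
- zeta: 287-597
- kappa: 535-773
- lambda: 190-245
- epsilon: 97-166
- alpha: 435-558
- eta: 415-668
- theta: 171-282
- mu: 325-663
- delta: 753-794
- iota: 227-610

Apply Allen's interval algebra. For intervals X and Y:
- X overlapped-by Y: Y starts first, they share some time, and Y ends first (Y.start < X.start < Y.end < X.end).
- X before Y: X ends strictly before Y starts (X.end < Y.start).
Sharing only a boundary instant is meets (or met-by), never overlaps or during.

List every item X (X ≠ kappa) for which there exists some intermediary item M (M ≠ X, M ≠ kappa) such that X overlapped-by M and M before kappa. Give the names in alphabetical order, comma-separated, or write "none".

alpha, eta, iota, mu

Target kappa = [535, 773].
Intermediaries M with M before kappa: epsilon, gamma, lambda, theta.
Via epsilon — items with X overlapped-by epsilon: none.
Via gamma — items with X overlapped-by gamma: alpha, eta, mu.
Via lambda — items with X overlapped-by lambda: iota.
Via theta — items with X overlapped-by theta: iota.
Union: alpha, eta, iota, mu.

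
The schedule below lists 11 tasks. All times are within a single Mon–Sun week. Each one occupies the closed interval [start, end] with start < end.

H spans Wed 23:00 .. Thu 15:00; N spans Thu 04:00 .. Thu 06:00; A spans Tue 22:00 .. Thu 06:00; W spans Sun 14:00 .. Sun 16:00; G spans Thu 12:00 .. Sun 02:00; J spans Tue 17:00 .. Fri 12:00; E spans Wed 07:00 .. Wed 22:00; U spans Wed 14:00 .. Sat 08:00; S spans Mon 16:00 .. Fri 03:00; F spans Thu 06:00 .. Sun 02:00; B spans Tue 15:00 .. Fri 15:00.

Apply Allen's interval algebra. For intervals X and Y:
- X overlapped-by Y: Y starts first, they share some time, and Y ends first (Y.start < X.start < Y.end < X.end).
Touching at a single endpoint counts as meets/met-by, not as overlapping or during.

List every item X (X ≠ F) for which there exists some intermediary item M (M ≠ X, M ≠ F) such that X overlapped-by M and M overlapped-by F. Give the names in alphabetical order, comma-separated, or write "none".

Target F = [Thu 06:00, Sun 02:00].
Intermediaries M with M overlapped-by F: none.
Union: none.

none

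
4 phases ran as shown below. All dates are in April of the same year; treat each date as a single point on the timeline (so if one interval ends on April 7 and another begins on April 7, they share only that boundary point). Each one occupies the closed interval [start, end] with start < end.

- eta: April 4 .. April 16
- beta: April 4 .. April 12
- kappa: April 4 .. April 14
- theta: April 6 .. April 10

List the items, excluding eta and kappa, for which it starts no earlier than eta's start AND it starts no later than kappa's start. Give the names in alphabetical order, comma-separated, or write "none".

Conditions: its start is no earlier than eta's start (X.start >= April 4) AND its start is no later than kappa's start (X.start <= April 4).
beta: start April 4 >= April 4? ✓; start April 4 <= April 4? ✓ → yes.
theta: start April 6 >= April 4? ✓; start April 6 <= April 4? ✗ → no.
Result: beta.

beta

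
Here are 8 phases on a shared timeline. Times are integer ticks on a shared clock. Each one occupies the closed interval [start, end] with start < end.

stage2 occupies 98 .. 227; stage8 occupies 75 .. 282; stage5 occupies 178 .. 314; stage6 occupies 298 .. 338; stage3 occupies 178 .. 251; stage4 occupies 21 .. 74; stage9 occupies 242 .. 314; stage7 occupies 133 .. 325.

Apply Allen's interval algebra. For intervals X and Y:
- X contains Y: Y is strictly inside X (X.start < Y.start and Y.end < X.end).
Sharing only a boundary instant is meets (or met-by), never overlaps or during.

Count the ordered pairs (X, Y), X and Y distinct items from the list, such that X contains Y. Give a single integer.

5

Checking all 56 ordered pairs for relation 'contains'; matching pairs in alphabetical order:
(stage7, stage3): stage7 contains stage3 ✓
(stage7, stage5): stage7 contains stage5 ✓
(stage7, stage9): stage7 contains stage9 ✓
(stage8, stage2): stage8 contains stage2 ✓
(stage8, stage3): stage8 contains stage3 ✓
Count: 5.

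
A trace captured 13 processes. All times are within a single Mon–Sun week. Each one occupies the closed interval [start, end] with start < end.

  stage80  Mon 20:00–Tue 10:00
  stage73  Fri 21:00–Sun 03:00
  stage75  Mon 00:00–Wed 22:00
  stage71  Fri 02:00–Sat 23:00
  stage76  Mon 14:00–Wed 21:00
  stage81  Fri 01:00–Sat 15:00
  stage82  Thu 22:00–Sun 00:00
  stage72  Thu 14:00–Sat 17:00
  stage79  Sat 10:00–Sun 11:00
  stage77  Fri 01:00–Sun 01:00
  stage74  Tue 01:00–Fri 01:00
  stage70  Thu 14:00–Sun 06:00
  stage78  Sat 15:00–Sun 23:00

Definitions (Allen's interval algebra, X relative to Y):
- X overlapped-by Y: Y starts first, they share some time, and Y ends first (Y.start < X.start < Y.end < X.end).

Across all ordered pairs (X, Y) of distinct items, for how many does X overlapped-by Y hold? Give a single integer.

30

Checking all 156 ordered pairs for relation 'overlapped-by'; matching pairs in alphabetical order:
(stage70, stage74): stage70 overlapped-by stage74 ✓
(stage71, stage72): stage71 overlapped-by stage72 ✓
(stage71, stage81): stage71 overlapped-by stage81 ✓
(stage72, stage74): stage72 overlapped-by stage74 ✓
(stage73, stage71): stage73 overlapped-by stage71 ✓
(stage73, stage72): stage73 overlapped-by stage72 ✓
(stage73, stage77): stage73 overlapped-by stage77 ✓
(stage73, stage81): stage73 overlapped-by stage81 ✓
(stage73, stage82): stage73 overlapped-by stage82 ✓
(stage74, stage75): stage74 overlapped-by stage75 ✓
(stage74, stage76): stage74 overlapped-by stage76 ✓
(stage74, stage80): stage74 overlapped-by stage80 ✓
(stage77, stage72): stage77 overlapped-by stage72 ✓
(stage77, stage82): stage77 overlapped-by stage82 ✓
(stage78, stage70): stage78 overlapped-by stage70 ✓
(stage78, stage71): stage78 overlapped-by stage71 ✓
(stage78, stage72): stage78 overlapped-by stage72 ✓
(stage78, stage73): stage78 overlapped-by stage73 ✓
(stage78, stage77): stage78 overlapped-by stage77 ✓
(stage78, stage79): stage78 overlapped-by stage79 ✓
(stage78, stage82): stage78 overlapped-by stage82 ✓
(stage79, stage70): stage79 overlapped-by stage70 ✓
(stage79, stage71): stage79 overlapped-by stage71 ✓
(stage79, stage72): stage79 overlapped-by stage72 ✓
... plus 6 further pairs not listed.
Count: 30.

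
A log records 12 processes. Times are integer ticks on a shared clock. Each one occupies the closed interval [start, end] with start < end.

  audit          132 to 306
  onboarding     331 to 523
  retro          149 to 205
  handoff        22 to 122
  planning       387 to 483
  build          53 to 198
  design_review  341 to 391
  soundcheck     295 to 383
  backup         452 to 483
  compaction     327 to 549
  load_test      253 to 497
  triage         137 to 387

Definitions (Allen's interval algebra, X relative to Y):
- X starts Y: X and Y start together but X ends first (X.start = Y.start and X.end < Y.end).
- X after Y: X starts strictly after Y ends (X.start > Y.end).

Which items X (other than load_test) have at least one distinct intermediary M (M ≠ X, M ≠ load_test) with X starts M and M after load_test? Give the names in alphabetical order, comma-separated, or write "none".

none

Target load_test = [253, 497].
Intermediaries M with M after load_test: none.
Union: none.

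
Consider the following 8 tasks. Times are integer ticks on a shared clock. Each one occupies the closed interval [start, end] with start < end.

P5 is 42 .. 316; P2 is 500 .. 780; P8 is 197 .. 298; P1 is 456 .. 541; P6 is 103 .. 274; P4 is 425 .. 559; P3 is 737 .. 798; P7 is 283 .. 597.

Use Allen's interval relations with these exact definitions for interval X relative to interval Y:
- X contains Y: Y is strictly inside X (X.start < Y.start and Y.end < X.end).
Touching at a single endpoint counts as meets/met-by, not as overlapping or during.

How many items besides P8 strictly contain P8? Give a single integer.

1

Target P8 = [197, 298].
P1 [456, 541] → after → no.
P2 [500, 780] → after → no.
P3 [737, 798] → after → no.
P4 [425, 559] → after → no.
P5 [42, 316] → contains → counts.
P6 [103, 274] → overlaps → no.
P7 [283, 597] → overlapped-by → no.
Total: 1.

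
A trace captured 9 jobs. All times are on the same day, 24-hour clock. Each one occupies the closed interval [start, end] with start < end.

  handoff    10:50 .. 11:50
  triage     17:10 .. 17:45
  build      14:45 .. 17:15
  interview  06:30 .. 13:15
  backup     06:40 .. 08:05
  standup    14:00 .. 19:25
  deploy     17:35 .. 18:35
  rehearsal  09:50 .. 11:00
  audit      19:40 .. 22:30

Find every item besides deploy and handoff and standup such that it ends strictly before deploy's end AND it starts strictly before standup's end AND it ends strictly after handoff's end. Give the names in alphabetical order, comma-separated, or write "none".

Conditions: its end is strictly before deploy's end (X.end < 18:35) AND its start is strictly before standup's end (X.start < 19:25) AND its end is strictly after handoff's end (X.end > 11:50).
audit: end 22:30 < 18:35? ✗; start 19:40 < 19:25? ✗; end 22:30 > 11:50? ✓ → no.
backup: end 08:05 < 18:35? ✓; start 06:40 < 19:25? ✓; end 08:05 > 11:50? ✗ → no.
build: end 17:15 < 18:35? ✓; start 14:45 < 19:25? ✓; end 17:15 > 11:50? ✓ → yes.
interview: end 13:15 < 18:35? ✓; start 06:30 < 19:25? ✓; end 13:15 > 11:50? ✓ → yes.
rehearsal: end 11:00 < 18:35? ✓; start 09:50 < 19:25? ✓; end 11:00 > 11:50? ✗ → no.
triage: end 17:45 < 18:35? ✓; start 17:10 < 19:25? ✓; end 17:45 > 11:50? ✓ → yes.
Result: build, interview, triage.

build, interview, triage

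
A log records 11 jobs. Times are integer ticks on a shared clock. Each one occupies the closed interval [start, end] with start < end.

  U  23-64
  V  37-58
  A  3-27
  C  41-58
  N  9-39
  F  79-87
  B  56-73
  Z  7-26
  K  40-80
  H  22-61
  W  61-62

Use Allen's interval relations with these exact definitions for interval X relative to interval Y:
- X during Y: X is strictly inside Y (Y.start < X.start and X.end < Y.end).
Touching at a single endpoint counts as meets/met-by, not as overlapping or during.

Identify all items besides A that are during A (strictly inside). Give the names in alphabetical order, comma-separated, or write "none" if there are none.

Target A = [3, 27].
B [56, 73] → after → no.
C [41, 58] → after → no.
F [79, 87] → after → no.
H [22, 61] → overlapped-by → no.
K [40, 80] → after → no.
N [9, 39] → overlapped-by → no.
U [23, 64] → overlapped-by → no.
V [37, 58] → after → no.
W [61, 62] → after → no.
Z [7, 26] → during → yes.
Result: Z.

Z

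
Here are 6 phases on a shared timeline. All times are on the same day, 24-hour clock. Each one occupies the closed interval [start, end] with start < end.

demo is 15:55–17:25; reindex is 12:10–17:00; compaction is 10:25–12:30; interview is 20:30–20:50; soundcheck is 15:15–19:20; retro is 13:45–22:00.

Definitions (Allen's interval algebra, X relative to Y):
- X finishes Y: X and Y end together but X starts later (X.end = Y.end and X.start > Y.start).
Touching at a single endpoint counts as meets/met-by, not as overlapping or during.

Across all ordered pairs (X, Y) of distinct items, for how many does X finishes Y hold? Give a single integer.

0

Checking all 30 ordered pairs for relation 'finishes'; matching pairs in alphabetical order:
No pair satisfies it.
Count: 0.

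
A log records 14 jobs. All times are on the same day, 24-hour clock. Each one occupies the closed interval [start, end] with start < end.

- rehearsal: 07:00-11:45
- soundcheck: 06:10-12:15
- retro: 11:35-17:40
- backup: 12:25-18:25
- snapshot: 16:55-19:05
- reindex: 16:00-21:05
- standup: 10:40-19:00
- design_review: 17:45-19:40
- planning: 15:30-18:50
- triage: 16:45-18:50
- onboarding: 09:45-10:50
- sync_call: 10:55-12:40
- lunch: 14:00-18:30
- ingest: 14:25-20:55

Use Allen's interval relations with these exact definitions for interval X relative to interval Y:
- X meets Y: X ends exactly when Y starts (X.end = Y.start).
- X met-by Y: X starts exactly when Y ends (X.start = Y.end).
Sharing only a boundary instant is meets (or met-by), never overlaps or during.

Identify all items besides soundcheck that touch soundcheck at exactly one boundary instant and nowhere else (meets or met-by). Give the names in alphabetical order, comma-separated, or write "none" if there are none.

Target soundcheck = [06:10, 12:15].
backup [12:25, 18:25] → after → no.
design_review [17:45, 19:40] → after → no.
ingest [14:25, 20:55] → after → no.
lunch [14:00, 18:30] → after → no.
onboarding [09:45, 10:50] → during → no.
planning [15:30, 18:50] → after → no.
rehearsal [07:00, 11:45] → during → no.
reindex [16:00, 21:05] → after → no.
retro [11:35, 17:40] → overlapped-by → no.
snapshot [16:55, 19:05] → after → no.
standup [10:40, 19:00] → overlapped-by → no.
sync_call [10:55, 12:40] → overlapped-by → no.
triage [16:45, 18:50] → after → no.
Result: none.

none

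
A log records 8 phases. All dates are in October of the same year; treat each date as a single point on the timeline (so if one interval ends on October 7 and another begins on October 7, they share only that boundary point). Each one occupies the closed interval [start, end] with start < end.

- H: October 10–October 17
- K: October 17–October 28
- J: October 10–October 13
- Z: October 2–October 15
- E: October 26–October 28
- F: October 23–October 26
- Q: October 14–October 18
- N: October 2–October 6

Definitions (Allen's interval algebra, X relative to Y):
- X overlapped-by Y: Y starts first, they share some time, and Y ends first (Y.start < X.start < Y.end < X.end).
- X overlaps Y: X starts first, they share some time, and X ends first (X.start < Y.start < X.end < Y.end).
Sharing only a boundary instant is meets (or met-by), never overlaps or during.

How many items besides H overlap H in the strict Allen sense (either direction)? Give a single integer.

2

Target H = [October 10, October 17].
E [October 26, October 28] → after → no.
F [October 23, October 26] → after → no.
J [October 10, October 13] → starts → no.
K [October 17, October 28] → met-by → no.
N [October 2, October 6] → before → no.
Q [October 14, October 18] → overlapped-by → counts.
Z [October 2, October 15] → overlaps → counts.
Total: 2.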